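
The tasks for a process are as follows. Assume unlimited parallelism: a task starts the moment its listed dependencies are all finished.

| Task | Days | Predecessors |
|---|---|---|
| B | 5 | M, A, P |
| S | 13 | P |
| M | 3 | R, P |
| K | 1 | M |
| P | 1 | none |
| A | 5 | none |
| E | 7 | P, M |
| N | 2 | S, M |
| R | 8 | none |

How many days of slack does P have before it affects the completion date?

2

The longest chain is R→M→E = 8+3+7 = 18; overall finish 18 days.
P finishes as early as 1 and must finish by 3.
Float = 18 − 16 = 2.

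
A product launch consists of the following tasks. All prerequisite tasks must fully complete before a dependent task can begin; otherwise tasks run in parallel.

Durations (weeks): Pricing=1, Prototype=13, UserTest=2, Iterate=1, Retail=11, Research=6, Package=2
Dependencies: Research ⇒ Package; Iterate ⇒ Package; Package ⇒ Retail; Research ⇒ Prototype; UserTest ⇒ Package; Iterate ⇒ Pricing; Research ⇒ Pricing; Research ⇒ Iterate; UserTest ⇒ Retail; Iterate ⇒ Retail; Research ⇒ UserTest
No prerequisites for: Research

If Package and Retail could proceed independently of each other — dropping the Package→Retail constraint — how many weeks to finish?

19

Before: longest chain Research→UserTest→Package→Retail = 6+2+2+11 = 21, finish 21.
Without Package→Retail, Retail's earliest start moves from 10 to 8.
After: Research→Prototype = 6+13 = 19 → 19 weeks.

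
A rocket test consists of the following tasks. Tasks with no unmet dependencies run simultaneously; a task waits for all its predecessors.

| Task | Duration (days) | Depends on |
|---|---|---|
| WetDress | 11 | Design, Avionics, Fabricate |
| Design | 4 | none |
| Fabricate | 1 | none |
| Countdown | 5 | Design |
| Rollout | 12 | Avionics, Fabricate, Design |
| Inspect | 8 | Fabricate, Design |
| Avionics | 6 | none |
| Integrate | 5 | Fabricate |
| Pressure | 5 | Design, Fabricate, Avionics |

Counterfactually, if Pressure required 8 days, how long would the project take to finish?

18

Baseline: Avionics→Rollout = 6+12 = 18 → 18 days.
Pressure is off the critical path — its longest chain is 11 days, giving 7 of slack.
The critical path is still Avionics→Rollout; finish is now 18 days.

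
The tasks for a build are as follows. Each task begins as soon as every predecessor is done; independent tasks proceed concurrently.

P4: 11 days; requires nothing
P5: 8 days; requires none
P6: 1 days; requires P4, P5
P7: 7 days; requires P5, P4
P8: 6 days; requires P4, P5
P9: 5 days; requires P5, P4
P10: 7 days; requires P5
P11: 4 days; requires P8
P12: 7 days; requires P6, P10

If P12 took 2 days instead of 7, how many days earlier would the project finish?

As given, the longest chain is P5→P10→P12 = 8+7+7 = 22, so the finish is 22 days.
P12 lies on that path, so at 2 days the path becomes 17 days.
New critical path: P4→P8→P11 = 11+6+4 = 21 ⇒ 21 days.
Change in finish: 21 − 22 = -1 days.

1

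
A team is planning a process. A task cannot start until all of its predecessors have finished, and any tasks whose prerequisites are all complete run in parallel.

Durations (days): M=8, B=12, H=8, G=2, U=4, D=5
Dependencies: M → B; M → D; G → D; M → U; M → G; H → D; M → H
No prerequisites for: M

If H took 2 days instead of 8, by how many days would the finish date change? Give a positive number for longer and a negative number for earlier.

The binding path is M→H→D = 8+8+5 = 21; finish at 21 days.
H is on the critical path; changing it to 2 makes that path 15 days.
New critical path: M→B = 8+12 = 20 ⇒ 20 days.
Change in finish: 20 − 21 = -1 days.

-1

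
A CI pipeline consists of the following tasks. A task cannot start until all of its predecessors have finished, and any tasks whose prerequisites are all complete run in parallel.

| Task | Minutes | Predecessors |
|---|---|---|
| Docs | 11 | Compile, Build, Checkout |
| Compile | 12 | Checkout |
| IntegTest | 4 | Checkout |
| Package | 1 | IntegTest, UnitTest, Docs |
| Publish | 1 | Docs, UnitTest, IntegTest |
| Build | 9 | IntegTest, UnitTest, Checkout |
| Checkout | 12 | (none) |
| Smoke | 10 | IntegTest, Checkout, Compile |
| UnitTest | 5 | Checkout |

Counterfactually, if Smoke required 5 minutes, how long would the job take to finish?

38

Actual critical path: Checkout→UnitTest→Build→Docs→Package = 12+5+9+11+1 = 38 ⇒ 38 minutes.
Smoke is off the critical path — its longest chain is 34 minutes, giving 4 of slack.
The critical path is still Checkout→UnitTest→Build→Docs→Package; finish is now 38 minutes.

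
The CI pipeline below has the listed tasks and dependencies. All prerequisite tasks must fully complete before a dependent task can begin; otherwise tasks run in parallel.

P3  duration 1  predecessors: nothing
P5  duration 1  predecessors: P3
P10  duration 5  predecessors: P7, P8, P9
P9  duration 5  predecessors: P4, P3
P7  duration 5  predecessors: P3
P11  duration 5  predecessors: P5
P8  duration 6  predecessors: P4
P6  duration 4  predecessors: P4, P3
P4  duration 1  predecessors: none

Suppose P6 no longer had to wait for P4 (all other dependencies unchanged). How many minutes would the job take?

12

Original critical path: P4→P8→P10 = 1+6+5 = 12 ⇒ 12 minutes.
Dropping P4→P6 doesn't change P6's earliest start (1); another predecessor still binds.
After: P4→P8→P10 = 1+6+5 = 12 → 12 minutes.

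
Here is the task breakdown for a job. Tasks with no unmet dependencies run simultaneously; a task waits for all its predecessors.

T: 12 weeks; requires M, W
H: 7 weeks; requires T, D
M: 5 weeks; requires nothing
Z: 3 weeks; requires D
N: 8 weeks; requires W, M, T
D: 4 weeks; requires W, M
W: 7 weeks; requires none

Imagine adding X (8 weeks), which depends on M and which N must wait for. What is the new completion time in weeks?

Originally the job takes 27 weeks.
With X inserted, N now waits for max(W, M, T, X).
New critical path: W→T→N = 7+12+8 = 27 ⇒ 27 weeks.

27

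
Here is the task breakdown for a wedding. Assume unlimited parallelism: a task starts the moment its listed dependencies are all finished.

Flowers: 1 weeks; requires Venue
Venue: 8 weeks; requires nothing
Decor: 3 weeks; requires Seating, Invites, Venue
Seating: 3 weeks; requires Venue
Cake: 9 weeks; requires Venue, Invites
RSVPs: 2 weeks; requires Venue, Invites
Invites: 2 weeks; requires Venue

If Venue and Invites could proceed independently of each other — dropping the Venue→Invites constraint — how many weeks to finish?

17

With the dependency in place, Venue→Invites→Cake = 8+2+9 = 19 sets the finish at 19 weeks.
Without Venue→Invites, Invites's earliest start moves from 8 to 0.
The longest chain is now Venue→Cake = 8+9 = 17, so the wedding takes 17 weeks.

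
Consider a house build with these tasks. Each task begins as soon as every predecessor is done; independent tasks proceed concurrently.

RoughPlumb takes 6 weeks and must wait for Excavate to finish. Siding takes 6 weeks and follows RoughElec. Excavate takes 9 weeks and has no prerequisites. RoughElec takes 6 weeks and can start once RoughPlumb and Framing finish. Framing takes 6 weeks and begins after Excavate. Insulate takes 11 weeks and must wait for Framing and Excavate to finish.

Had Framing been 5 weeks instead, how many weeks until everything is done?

The binding path is Excavate→Framing→RoughElec→Siding = 9+6+6+6 = 27; finish at 27 weeks.
Since Framing is critical, the -1 change carries straight to that chain (now 26 weeks).
New critical path: Excavate→RoughPlumb→RoughElec→Siding = 9+6+6+6 = 27 ⇒ 27 weeks.

27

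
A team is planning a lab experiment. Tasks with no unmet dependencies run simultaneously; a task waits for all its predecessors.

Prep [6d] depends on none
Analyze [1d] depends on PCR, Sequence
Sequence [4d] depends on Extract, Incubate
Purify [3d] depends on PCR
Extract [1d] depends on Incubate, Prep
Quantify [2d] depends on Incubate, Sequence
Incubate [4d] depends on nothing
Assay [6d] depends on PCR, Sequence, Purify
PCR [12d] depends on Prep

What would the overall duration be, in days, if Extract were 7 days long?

27

As given, the longest chain is Prep→PCR→Purify→Assay = 6+12+3+6 = 27, so the finish is 27 days.
Extract has 10 days of float (longest path through it is 17).
The critical path is still Prep→PCR→Purify→Assay; finish is now 27 days.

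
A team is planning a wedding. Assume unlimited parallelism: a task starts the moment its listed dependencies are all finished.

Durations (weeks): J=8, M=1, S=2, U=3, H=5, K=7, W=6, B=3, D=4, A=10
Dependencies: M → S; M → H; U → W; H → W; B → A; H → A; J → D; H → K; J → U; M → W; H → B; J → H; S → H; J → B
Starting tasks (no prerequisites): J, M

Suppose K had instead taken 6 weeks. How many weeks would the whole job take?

26

Actual critical path: J→H→B→A = 8+5+3+10 = 26 ⇒ 26 weeks.
K has 6 weeks of float (longest path through it is 20).
That remains the longest chain; total 26 weeks.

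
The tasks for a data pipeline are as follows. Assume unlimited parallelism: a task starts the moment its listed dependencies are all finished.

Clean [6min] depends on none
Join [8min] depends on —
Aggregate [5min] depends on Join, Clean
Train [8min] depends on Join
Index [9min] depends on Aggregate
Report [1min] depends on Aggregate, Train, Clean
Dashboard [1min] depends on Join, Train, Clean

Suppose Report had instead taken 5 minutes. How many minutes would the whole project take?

22

Actual critical path: Join→Aggregate→Index = 8+5+9 = 22 ⇒ 22 minutes.
Report is off the critical path — its longest chain is 17 minutes, giving 5 of slack.
The critical path is still Join→Aggregate→Index; finish is now 22 minutes.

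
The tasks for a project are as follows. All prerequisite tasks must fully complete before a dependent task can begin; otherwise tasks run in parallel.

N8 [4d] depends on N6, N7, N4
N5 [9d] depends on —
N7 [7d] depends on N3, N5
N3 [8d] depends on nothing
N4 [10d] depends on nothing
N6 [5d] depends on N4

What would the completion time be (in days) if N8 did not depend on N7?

Before: longest chain N5→N7→N8 = 9+7+4 = 20, finish 20.
Without N7→N8, N8's earliest start moves from 16 to 15.
The longest chain is now N4→N6→N8 = 10+5+4 = 19, so the schedule takes 19 days.

19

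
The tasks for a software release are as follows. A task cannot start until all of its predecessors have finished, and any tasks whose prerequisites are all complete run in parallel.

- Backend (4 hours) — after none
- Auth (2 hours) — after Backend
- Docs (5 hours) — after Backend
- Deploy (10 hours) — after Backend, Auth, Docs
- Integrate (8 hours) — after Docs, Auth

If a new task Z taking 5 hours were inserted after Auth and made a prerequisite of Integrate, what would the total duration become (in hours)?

Originally the job takes 19 hours.
With Z inserted, Integrate now waits for max(Docs, Auth, Z).
New critical path: Backend→Auth→Z→Integrate = 4+2+5+8 = 19 ⇒ 19 hours.

19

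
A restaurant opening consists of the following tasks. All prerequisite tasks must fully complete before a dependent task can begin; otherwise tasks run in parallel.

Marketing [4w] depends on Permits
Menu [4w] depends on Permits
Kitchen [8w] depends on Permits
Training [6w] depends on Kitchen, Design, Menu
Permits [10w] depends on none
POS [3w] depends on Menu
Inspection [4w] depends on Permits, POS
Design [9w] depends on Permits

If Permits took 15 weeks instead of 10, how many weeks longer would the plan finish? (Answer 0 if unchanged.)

5

Actual critical path: Permits→Design→Training = 10+9+6 = 25 ⇒ 25 weeks.
Since Permits is critical, the +5 change carries straight to that chain (now 30 weeks).
No other chain overtakes it, so the finish is 30 weeks.
Change in finish: 30 − 25 = +5 weeks.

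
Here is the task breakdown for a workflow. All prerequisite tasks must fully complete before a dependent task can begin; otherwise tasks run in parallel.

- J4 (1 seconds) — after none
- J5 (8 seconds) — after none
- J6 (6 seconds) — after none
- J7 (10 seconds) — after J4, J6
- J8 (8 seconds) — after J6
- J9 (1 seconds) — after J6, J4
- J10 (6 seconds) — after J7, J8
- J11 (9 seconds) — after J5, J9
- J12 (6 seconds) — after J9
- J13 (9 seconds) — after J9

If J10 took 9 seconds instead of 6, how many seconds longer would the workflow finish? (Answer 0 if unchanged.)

3

Actual critical path: J6→J7→J10 = 6+10+6 = 22 ⇒ 22 seconds.
Since J10 is critical, the +3 change carries straight to that chain (now 25 seconds).
The critical path is still J6→J7→J10; finish is now 25 seconds.
Change in finish: 25 − 22 = +3 seconds.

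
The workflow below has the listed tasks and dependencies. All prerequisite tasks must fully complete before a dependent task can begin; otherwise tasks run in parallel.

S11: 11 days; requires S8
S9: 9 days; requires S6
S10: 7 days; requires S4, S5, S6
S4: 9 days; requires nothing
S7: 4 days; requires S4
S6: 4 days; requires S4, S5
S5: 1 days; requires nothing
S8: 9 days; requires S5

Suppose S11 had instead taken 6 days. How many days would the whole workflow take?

22

The binding path is S4→S6→S9 = 9+4+9 = 22; finish at 22 days.
S11 is off the critical path — its longest chain is 21 days, giving 1 of slack.
That remains the longest chain; total 22 days.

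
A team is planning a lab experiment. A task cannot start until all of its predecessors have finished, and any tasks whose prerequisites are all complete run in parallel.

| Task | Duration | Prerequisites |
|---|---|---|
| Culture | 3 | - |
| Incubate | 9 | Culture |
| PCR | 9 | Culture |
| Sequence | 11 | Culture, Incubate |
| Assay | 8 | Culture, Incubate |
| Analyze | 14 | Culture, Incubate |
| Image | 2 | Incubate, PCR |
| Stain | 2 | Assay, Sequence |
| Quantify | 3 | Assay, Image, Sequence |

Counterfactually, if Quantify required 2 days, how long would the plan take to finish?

26

Actual critical path: Culture→Incubate→Sequence→Quantify = 3+9+11+3 = 26 ⇒ 26 days.
Since Quantify is critical, the -1 change carries straight to that chain (now 25 days).
New critical path: Culture→Incubate→Analyze = 3+9+14 = 26 ⇒ 26 days.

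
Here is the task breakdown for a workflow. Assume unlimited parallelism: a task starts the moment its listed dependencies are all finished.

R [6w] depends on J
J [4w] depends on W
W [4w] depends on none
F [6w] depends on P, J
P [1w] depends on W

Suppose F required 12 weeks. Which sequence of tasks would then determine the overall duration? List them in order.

Critical path before the change: W→J→F = 4+4+6 = 14 giving 14 weeks.
Since F is critical, the +6 change carries straight to that chain (now 20 weeks).
No other chain overtakes it, so the finish is 20 weeks.

W, J, F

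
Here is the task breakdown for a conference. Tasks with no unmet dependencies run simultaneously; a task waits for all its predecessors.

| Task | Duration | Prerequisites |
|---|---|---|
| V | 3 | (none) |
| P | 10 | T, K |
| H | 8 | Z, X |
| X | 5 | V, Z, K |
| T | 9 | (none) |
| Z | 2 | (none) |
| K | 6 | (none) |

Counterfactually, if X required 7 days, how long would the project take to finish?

21

As given, the longest chain is K→X→H = 6+5+8 = 19, so the finish is 19 days.
X is on the critical path; changing it to 7 makes that path 21 days.
That remains the longest chain; total 21 days.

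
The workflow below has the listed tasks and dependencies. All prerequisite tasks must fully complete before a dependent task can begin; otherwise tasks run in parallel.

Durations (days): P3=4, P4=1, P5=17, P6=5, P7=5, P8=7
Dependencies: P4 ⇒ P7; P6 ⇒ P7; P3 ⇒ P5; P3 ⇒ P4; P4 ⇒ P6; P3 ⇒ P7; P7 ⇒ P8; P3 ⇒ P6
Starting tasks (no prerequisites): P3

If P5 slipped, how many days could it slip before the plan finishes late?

1

Critical path: P3→P4→P6→P7→P8 = 4+1+5+5+7 = 22, so the finish is 22 days.
The longest chain containing P5 totals 21 days.
Float = 22 − 21 = 1.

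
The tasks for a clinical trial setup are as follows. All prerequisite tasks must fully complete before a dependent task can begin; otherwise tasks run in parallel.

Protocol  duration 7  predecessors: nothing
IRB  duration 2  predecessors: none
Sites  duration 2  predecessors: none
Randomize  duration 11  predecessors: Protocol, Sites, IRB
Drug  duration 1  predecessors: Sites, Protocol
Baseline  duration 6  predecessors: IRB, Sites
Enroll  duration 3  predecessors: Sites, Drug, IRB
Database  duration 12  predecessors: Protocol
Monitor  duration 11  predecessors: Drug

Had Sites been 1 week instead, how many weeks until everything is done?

19

Critical path before the change: Protocol→Drug→Monitor = 7+1+11 = 19 giving 19 weeks.
Sites has 5 weeks of float (longest path through it is 14).
That remains the longest chain; total 19 weeks.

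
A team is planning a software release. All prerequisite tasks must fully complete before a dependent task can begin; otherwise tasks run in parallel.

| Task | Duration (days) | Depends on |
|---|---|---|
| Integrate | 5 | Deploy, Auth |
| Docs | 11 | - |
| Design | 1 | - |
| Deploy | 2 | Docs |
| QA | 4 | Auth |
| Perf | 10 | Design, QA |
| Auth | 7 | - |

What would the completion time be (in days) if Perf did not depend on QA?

Before: longest chain Auth→QA→Perf = 7+4+10 = 21, finish 21.
Without QA→Perf, Perf's earliest start moves from 11 to 1.
New critical path: Docs→Deploy→Integrate = 11+2+5 = 18 ⇒ 18 days.

18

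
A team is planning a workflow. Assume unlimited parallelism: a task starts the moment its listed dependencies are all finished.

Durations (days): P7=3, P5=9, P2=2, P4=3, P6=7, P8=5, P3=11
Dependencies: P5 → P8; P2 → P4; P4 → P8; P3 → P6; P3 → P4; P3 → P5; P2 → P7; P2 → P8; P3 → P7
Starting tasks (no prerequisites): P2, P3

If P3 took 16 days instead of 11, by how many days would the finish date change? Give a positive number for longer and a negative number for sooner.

5

Critical path before the change: P3→P5→P8 = 11+9+5 = 25 giving 25 days.
P3 lies on that path, so at 16 days the path becomes 30 days.
The critical path is still P3→P5→P8; finish is now 30 days.
Change in finish: 30 − 25 = +5 days.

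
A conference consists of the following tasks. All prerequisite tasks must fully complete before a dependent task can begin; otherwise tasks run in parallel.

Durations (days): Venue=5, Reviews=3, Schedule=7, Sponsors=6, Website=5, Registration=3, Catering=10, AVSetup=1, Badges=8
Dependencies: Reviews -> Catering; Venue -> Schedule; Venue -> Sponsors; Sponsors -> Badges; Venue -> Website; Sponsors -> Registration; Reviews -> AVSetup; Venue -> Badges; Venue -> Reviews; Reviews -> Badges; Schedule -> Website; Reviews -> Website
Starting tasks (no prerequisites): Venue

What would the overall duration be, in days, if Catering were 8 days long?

Critical path before the change: Venue→Sponsors→Badges = 5+6+8 = 19 giving 19 days.
Catering has 1 day of float (longest path through it is 18).
No other chain overtakes it, so the finish is 19 days.

19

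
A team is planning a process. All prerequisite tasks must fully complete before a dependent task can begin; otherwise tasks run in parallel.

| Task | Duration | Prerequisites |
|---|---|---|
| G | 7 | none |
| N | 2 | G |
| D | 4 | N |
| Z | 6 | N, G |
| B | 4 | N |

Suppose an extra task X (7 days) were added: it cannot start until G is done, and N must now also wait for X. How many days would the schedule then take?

22

Originally the schedule takes 15 days.
With X inserted, N now waits for max(G, X).
New critical path: G→X→N→Z = 7+7+2+6 = 22 ⇒ 22 days.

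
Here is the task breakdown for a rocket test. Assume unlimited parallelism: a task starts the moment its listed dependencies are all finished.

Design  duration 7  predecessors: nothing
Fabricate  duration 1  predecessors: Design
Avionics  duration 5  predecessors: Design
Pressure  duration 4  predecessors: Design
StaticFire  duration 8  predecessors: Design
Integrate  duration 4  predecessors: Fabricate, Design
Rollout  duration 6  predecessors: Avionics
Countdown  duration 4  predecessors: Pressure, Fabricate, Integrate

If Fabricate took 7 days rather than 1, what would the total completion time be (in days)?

Actual critical path: Design→Avionics→Rollout = 7+5+6 = 18 ⇒ 18 days.
The longest path through Fabricate is only 16 days, so Fabricate has float 2.
The binding chain switches to Design→Fabricate→Integrate→Countdown = 7+7+4+4 = 22; finish 22 days.

22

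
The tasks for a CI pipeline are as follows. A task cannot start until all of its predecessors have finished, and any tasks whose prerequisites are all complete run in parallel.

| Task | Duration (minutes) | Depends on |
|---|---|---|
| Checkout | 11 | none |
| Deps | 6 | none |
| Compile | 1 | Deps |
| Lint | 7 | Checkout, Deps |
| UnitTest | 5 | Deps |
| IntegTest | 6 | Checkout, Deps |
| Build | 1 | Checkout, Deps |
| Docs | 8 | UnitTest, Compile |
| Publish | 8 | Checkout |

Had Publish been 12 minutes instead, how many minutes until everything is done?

Baseline: Checkout→Publish = 11+8 = 19 → 19 minutes.
Publish lies on that path, so at 12 minutes the path becomes 23 minutes.
No other chain overtakes it, so the finish is 23 minutes.

23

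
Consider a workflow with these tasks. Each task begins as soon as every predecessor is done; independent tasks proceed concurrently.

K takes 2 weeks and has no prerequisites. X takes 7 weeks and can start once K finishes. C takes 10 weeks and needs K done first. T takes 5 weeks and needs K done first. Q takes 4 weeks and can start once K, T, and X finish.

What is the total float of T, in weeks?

2

Critical path: K→X→Q = 2+7+4 = 13, so the finish is 13 weeks.
T finishes as early as 7 and must finish by 9.
Float = 13 − 11 = 2.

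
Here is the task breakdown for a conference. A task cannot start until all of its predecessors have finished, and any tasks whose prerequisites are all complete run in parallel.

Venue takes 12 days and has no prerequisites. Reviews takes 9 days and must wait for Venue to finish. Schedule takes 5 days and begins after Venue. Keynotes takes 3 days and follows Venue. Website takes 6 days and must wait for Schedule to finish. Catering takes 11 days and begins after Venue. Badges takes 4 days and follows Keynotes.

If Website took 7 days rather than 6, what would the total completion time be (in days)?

Critical path before the change: Venue→Schedule→Website = 12+5+6 = 23 giving 23 days.
Website lies on that path, so at 7 days the path becomes 24 days.
The critical path is still Venue→Schedule→Website; finish is now 24 days.

24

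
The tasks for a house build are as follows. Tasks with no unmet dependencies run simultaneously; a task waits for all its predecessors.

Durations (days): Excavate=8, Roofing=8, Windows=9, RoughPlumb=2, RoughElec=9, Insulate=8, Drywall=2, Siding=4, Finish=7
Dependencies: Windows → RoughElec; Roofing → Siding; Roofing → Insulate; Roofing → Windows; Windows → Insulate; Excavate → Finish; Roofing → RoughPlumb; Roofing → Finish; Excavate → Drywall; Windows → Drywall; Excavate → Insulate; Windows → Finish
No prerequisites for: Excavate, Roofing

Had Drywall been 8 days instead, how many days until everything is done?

26

Actual critical path: Roofing→Windows→RoughElec = 8+9+9 = 26 ⇒ 26 days.
Drywall has 7 days of float (longest path through it is 19).
No other chain overtakes it, so the finish is 26 days.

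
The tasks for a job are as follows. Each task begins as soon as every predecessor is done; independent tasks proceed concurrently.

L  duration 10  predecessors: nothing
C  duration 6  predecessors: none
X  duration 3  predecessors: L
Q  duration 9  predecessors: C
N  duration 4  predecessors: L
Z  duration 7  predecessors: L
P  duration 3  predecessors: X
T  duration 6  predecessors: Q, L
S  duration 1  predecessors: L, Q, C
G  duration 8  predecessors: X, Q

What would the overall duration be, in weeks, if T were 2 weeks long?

23

As given, the longest chain is C→Q→G = 6+9+8 = 23, so the finish is 23 weeks.
T is off the critical path — its longest chain is 21 weeks, giving 2 of slack.
The critical path is still C→Q→G; finish is now 23 weeks.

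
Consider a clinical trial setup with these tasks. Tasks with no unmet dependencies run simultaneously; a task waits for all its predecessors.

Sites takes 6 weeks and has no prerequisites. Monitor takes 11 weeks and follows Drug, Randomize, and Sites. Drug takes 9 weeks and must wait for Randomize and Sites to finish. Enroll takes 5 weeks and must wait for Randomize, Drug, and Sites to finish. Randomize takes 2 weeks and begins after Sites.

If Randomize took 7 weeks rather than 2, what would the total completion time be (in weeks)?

33

As given, the longest chain is Sites→Randomize→Drug→Monitor = 6+2+9+11 = 28, so the finish is 28 weeks.
Randomize is on the critical path; changing it to 7 makes that path 33 weeks.
That remains the longest chain; total 33 weeks.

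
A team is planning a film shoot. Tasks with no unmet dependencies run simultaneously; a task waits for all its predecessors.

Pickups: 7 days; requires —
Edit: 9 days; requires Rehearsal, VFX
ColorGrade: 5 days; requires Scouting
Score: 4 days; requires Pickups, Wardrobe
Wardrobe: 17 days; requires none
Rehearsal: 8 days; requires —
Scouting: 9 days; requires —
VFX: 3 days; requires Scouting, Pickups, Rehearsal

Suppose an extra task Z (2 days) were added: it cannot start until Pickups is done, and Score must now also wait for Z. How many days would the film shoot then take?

21

Originally the film shoot takes 21 days.
With Z inserted, Score now waits for max(Pickups, Wardrobe, Z).
New critical path: Scouting→VFX→Edit = 9+3+9 = 21 ⇒ 21 days.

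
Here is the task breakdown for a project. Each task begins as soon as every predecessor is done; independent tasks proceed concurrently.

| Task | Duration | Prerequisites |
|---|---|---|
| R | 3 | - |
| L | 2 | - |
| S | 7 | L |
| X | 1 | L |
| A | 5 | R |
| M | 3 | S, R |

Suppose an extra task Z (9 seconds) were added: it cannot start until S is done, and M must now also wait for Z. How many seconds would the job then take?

Originally the job takes 12 seconds.
With Z inserted, M now waits for max(S, R, Z).
New critical path: L→S→Z→M = 2+7+9+3 = 21 ⇒ 21 seconds.

21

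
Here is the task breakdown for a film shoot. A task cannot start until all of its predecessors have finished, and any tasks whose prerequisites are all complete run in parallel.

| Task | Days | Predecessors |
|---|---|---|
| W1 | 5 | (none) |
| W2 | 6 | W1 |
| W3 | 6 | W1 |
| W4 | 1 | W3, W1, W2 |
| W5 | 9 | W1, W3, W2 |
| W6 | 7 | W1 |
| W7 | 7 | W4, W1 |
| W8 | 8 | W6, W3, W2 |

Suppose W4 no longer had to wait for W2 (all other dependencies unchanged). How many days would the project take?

20

With the dependency in place, W1→W2→W5 = 5+6+9 = 20 sets the finish at 20 days.
Dropping W2→W4 doesn't change W4's earliest start (11); another predecessor still binds.
After: W1→W2→W5 = 5+6+9 = 20 → 20 days.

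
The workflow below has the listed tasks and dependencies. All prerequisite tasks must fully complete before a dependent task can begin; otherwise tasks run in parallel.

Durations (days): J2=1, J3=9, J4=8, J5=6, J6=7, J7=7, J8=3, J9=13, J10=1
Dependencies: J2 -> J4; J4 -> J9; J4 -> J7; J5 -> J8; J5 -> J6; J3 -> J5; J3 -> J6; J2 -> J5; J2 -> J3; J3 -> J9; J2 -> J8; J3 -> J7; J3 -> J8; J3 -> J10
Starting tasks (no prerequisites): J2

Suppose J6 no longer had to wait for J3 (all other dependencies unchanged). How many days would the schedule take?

23

Original critical path: J2→J3→J5→J6 = 1+9+6+7 = 23 ⇒ 23 days.
Dropping J3→J6 doesn't change J6's earliest start (16); another predecessor still binds.
The longest chain is now J2→J3→J5→J6 = 1+9+6+7 = 23, so the schedule takes 23 days.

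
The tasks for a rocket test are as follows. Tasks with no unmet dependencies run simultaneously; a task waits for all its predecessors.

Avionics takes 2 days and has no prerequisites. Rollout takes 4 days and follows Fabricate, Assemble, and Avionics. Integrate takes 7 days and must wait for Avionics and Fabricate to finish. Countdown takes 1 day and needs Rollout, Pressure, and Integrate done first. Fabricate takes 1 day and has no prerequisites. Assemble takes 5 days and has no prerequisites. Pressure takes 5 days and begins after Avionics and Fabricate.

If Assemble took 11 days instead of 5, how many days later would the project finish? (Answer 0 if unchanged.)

Actual critical path: Assemble→Rollout→Countdown = 5+4+1 = 10 ⇒ 10 days.
Assemble is on the critical path; changing it to 11 makes that path 16 days.
The critical path is still Assemble→Rollout→Countdown; finish is now 16 days.
Change in finish: 16 − 10 = +6 days.

6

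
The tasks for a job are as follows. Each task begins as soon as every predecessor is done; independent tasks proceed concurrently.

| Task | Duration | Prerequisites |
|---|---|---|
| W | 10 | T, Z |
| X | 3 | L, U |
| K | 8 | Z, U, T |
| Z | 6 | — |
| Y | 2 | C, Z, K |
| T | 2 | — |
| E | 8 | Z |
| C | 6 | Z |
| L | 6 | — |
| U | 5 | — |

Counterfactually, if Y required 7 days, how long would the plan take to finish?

Critical path before the change: Z→K→Y = 6+8+2 = 16 giving 16 days.
Y is on the critical path; changing it to 7 makes that path 21 days.
No other chain overtakes it, so the finish is 21 days.

21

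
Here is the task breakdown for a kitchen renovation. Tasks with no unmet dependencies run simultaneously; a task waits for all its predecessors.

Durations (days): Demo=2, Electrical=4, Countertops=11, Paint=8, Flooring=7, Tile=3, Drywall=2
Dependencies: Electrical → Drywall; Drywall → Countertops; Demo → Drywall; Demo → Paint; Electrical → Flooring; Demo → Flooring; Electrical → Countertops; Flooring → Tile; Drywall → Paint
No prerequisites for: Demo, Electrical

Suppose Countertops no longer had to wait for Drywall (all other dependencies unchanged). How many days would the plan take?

Original critical path: Electrical→Drywall→Countertops = 4+2+11 = 17 ⇒ 17 days.
Without Drywall→Countertops, Countertops's earliest start moves from 6 to 4.
After: Electrical→Countertops = 4+11 = 15 → 15 days.

15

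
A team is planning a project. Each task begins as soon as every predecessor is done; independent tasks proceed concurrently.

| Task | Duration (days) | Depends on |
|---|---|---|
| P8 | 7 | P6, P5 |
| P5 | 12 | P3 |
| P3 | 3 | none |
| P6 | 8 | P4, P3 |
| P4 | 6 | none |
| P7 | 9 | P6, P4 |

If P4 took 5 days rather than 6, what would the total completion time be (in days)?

Actual critical path: P4→P6→P7 = 6+8+9 = 23 ⇒ 23 days.
Since P4 is critical, the -1 change carries straight to that chain (now 22 days).
The binding chain switches to P3→P5→P8 = 3+12+7 = 22; finish 22 days.

22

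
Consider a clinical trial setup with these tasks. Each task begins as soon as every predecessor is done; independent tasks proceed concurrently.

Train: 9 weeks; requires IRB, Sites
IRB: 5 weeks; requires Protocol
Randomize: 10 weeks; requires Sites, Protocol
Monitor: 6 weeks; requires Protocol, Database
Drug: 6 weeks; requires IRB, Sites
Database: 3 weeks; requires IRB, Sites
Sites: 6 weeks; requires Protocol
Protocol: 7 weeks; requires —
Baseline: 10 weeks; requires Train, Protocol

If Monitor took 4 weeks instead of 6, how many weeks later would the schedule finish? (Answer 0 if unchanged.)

As given, the longest chain is Protocol→Sites→Train→Baseline = 7+6+9+10 = 32, so the finish is 32 weeks.
The longest path through Monitor is only 22 weeks, so Monitor has float 10.
That remains the longest chain; total 32 weeks.
Change in finish: 32 − 32 = +0 weeks.

0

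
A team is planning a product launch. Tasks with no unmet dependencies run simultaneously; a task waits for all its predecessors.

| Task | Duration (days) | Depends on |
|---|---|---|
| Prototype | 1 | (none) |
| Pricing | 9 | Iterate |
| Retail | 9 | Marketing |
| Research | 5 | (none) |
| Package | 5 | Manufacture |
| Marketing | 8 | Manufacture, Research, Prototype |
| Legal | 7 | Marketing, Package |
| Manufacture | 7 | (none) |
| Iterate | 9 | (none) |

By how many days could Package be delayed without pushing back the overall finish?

Manufacture→Marketing→Retail = 7+8+9 = 24 sets the makespan at 24 days.
The longest chain containing Package totals 19 days.
So Package can slip 17 − 12 = 5 days.

5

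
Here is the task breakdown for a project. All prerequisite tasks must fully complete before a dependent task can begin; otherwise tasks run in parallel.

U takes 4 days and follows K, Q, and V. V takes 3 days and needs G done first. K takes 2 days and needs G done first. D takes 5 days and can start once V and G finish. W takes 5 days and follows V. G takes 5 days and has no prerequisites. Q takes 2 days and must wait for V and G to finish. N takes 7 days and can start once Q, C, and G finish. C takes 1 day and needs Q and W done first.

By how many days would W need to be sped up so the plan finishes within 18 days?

Current finish: 21 days; target: 18.
W is on every critical path, so each day cut from W cuts the finish by one (this holds down to a finish of 18).
Need 21 − 18 = 3 days off W → W becomes 2 days, finish becomes 18.

3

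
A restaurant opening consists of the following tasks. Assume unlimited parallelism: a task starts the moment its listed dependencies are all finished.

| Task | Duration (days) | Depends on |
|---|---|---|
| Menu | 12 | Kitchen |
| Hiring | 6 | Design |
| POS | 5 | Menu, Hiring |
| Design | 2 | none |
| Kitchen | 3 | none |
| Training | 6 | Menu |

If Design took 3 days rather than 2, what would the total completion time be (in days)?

21

The binding path is Kitchen→Menu→Training = 3+12+6 = 21; finish at 21 days.
Design has 8 days of float (longest path through it is 13).
No other chain overtakes it, so the finish is 21 days.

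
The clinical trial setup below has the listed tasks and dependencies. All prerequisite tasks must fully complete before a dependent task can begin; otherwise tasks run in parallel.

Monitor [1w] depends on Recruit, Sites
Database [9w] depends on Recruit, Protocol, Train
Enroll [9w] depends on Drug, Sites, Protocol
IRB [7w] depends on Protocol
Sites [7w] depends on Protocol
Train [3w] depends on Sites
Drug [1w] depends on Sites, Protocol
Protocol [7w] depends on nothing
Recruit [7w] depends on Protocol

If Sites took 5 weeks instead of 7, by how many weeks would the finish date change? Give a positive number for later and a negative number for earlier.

-2

As given, the longest chain is Protocol→Sites→Train→Database = 7+7+3+9 = 26, so the finish is 26 weeks.
Sites is on the critical path; changing it to 5 makes that path 24 weeks.
The critical path is still Protocol→Sites→Train→Database; finish is now 24 weeks.
Change in finish: 24 − 26 = -2 weeks.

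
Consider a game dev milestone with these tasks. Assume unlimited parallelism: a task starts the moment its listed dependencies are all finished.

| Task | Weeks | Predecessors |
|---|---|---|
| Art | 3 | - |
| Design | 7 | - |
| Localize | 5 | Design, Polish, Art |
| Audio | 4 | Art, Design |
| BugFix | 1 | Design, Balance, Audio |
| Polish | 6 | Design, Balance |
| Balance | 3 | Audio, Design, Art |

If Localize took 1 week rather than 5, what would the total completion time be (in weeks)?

21

Baseline: Design→Audio→Balance→Polish→Localize = 7+4+3+6+5 = 25 → 25 weeks.
Localize is on the critical path; changing it to 1 makes that path 21 weeks.
The critical path is still Design→Audio→Balance→Polish→Localize; finish is now 21 weeks.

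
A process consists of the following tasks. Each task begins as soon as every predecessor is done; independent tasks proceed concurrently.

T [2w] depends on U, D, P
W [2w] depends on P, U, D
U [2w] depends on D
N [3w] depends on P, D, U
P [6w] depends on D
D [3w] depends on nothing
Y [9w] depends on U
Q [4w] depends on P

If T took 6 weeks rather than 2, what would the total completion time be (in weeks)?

Baseline: D→U→Y = 3+2+9 = 14 → 14 weeks.
T is off the critical path — its longest chain is 11 weeks, giving 3 of slack.
New critical path: D→P→T = 3+6+6 = 15 ⇒ 15 weeks.

15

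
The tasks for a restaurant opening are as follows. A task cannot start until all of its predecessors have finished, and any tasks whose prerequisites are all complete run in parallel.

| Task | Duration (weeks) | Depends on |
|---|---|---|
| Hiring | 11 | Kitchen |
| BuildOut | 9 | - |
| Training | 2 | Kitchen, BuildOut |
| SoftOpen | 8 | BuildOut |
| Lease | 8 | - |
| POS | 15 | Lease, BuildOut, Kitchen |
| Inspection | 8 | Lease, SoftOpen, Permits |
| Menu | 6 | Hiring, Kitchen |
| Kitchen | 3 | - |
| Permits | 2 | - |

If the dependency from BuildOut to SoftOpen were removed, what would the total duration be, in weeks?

24

Before: longest chain BuildOut→SoftOpen→Inspection = 9+8+8 = 25, finish 25.
Without BuildOut→SoftOpen, SoftOpen's earliest start moves from 9 to 0.
The longest chain is now BuildOut→POS = 9+15 = 24, so the restaurant opening takes 24 weeks.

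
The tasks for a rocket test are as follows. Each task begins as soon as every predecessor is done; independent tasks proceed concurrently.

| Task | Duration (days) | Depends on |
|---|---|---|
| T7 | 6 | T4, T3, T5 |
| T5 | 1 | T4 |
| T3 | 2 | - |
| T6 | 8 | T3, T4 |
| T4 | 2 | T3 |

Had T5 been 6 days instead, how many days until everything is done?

16

Baseline: T3→T4→T6 = 2+2+8 = 12 → 12 days.
The longest path through T5 is only 11 days, so T5 has float 1.
The binding chain switches to T3→T4→T5→T7 = 2+2+6+6 = 16; finish 16 days.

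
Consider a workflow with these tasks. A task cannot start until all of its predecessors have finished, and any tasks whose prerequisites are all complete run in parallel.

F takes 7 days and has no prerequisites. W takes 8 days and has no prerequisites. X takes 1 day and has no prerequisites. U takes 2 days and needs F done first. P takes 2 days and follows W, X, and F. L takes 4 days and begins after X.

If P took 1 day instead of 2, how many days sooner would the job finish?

1

Critical path before the change: W→P = 8+2 = 10 giving 10 days.
Since P is critical, the -1 change carries straight to that chain (now 9 days).
The binding chain switches to F→U = 7+2 = 9; finish 9 days.
Change in finish: 9 − 10 = -1 days.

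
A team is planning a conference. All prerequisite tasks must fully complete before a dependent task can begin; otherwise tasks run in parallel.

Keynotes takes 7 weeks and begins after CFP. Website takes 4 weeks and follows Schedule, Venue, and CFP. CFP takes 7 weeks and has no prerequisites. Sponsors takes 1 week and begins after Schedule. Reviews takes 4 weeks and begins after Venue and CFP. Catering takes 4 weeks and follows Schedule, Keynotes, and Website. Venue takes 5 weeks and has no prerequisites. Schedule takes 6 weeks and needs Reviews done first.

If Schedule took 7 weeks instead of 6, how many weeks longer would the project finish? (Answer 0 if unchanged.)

1

Actual critical path: CFP→Reviews→Schedule→Website→Catering = 7+4+6+4+4 = 25 ⇒ 25 weeks.
Since Schedule is critical, the +1 change carries straight to that chain (now 26 weeks).
No other chain overtakes it, so the finish is 26 weeks.
Change in finish: 26 − 25 = +1 weeks.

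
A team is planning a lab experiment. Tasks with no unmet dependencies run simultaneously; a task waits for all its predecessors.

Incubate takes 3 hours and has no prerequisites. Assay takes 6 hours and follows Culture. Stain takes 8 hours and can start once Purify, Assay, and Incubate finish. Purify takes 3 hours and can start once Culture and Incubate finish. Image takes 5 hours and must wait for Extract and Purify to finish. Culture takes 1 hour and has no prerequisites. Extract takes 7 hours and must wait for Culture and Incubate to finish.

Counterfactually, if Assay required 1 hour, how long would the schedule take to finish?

15

Baseline: Culture→Assay→Stain = 1+6+8 = 15 → 15 hours.
Assay lies on that path, so at 1 hour the path becomes 10 hours.
The binding chain switches to Incubate→Extract→Image = 3+7+5 = 15; finish 15 hours.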